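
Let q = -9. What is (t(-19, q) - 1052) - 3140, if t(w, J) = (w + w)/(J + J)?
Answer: -37709/9 ≈ -4189.9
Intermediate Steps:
t(w, J) = w/J (t(w, J) = (2*w)/((2*J)) = (2*w)*(1/(2*J)) = w/J)
(t(-19, q) - 1052) - 3140 = (-19/(-9) - 1052) - 3140 = (-19*(-1/9) - 1052) - 3140 = (19/9 - 1052) - 3140 = -9449/9 - 3140 = -37709/9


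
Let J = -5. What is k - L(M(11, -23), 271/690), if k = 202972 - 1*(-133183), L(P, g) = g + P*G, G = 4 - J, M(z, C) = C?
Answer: 232089509/690 ≈ 3.3636e+5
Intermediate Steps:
G = 9 (G = 4 - 1*(-5) = 4 + 5 = 9)
L(P, g) = g + 9*P (L(P, g) = g + P*9 = g + 9*P)
k = 336155 (k = 202972 + 133183 = 336155)
k - L(M(11, -23), 271/690) = 336155 - (271/690 + 9*(-23)) = 336155 - (271*(1/690) - 207) = 336155 - (271/690 - 207) = 336155 - 1*(-142559/690) = 336155 + 142559/690 = 232089509/690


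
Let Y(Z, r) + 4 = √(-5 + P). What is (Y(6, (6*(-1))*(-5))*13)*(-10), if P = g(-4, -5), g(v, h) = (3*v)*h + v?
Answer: 520 - 130*√51 ≈ -408.39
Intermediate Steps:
g(v, h) = v + 3*h*v (g(v, h) = 3*h*v + v = v + 3*h*v)
P = 56 (P = -4*(1 + 3*(-5)) = -4*(1 - 15) = -4*(-14) = 56)
Y(Z, r) = -4 + √51 (Y(Z, r) = -4 + √(-5 + 56) = -4 + √51)
(Y(6, (6*(-1))*(-5))*13)*(-10) = ((-4 + √51)*13)*(-10) = (-52 + 13*√51)*(-10) = 520 - 130*√51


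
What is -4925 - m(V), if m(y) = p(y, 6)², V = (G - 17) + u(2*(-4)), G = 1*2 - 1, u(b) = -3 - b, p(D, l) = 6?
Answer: -4961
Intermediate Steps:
G = 1 (G = 2 - 1 = 1)
V = -11 (V = (1 - 17) + (-3 - 2*(-4)) = -16 + (-3 - 1*(-8)) = -16 + (-3 + 8) = -16 + 5 = -11)
m(y) = 36 (m(y) = 6² = 36)
-4925 - m(V) = -4925 - 1*36 = -4925 - 36 = -4961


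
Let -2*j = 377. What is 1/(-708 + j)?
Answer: -2/1793 ≈ -0.0011154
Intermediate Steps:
j = -377/2 (j = -1/2*377 = -377/2 ≈ -188.50)
1/(-708 + j) = 1/(-708 - 377/2) = 1/(-1793/2) = -2/1793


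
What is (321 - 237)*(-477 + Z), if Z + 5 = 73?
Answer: -34356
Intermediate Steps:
Z = 68 (Z = -5 + 73 = 68)
(321 - 237)*(-477 + Z) = (321 - 237)*(-477 + 68) = 84*(-409) = -34356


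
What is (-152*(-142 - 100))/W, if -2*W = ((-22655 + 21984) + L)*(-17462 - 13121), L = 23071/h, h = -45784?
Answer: -3368237312/940247880705 ≈ -0.0035823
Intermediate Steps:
L = -23071/45784 (L = 23071/(-45784) = 23071*(-1/45784) = -23071/45784 ≈ -0.50391)
W = -940247880705/91568 (W = -((-22655 + 21984) - 23071/45784)*(-17462 - 13121)/2 = -(-671 - 23071/45784)*(-30583)/2 = -(-30744135)*(-30583)/91568 = -1/2*940247880705/45784 = -940247880705/91568 ≈ -1.0268e+7)
(-152*(-142 - 100))/W = (-152*(-142 - 100))/(-940247880705/91568) = -152*(-242)*(-91568/940247880705) = 36784*(-91568/940247880705) = -3368237312/940247880705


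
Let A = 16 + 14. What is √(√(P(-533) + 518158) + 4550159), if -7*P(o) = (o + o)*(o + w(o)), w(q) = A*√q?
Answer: √(222957791 + 14*√287*√(18652 + 195*I*√533))/7 ≈ 2133.3 + 0.018566*I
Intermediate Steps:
A = 30
w(q) = 30*√q
P(o) = -2*o*(o + 30*√o)/7 (P(o) = -(o + o)*(o + 30*√o)/7 = -2*o*(o + 30*√o)/7)
√(√(P(-533) + 518158) + 4550159) = √(√(-2/7*(-533)*(-533 + 30*√(-533)) + 518158) + 4550159) = √(√(-2/7*(-533)*(-533 + 30*(I*√533)) + 518158) + 4550159) = √(√(-2/7*(-533)*(-533 + 30*I*√533) + 518158) + 4550159) = √(√((-568178/7 + 31980*I*√533/7) + 518158) + 4550159) = √(√(3058928/7 + 31980*I*√533/7) + 4550159) = √(4550159 + √(3058928/7 + 31980*I*√533/7))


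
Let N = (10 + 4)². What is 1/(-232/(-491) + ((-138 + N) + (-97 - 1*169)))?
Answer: -491/101896 ≈ -0.0048186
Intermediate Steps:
N = 196 (N = 14² = 196)
1/(-232/(-491) + ((-138 + N) + (-97 - 1*169))) = 1/(-232/(-491) + ((-138 + 196) + (-97 - 1*169))) = 1/(-232*(-1/491) + (58 + (-97 - 169))) = 1/(232/491 + (58 - 266)) = 1/(232/491 - 208) = 1/(-101896/491) = -491/101896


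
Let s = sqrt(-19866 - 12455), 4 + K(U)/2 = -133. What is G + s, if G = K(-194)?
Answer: -274 + I*sqrt(32321) ≈ -274.0 + 179.78*I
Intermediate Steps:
K(U) = -274 (K(U) = -8 + 2*(-133) = -8 - 266 = -274)
G = -274
s = I*sqrt(32321) (s = sqrt(-32321) = I*sqrt(32321) ≈ 179.78*I)
G + s = -274 + I*sqrt(32321)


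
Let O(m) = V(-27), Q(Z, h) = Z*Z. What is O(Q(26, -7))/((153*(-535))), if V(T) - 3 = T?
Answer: 8/27285 ≈ 0.00029320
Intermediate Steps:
V(T) = 3 + T
Q(Z, h) = Z**2
O(m) = -24 (O(m) = 3 - 27 = -24)
O(Q(26, -7))/((153*(-535))) = -24/(153*(-535)) = -24/(-81855) = -24*(-1/81855) = 8/27285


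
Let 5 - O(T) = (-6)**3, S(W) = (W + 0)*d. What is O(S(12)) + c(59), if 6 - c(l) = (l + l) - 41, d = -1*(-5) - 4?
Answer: 150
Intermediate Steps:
d = 1 (d = 5 - 4 = 1)
c(l) = 47 - 2*l (c(l) = 6 - ((l + l) - 41) = 6 - (2*l - 41) = 6 - (-41 + 2*l) = 6 + (41 - 2*l) = 47 - 2*l)
S(W) = W (S(W) = (W + 0)*1 = W*1 = W)
O(T) = 221 (O(T) = 5 - 1*(-6)**3 = 5 - 1*(-216) = 5 + 216 = 221)
O(S(12)) + c(59) = 221 + (47 - 2*59) = 221 + (47 - 118) = 221 - 71 = 150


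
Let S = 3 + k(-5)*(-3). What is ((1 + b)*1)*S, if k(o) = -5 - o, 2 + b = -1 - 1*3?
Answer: -15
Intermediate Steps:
b = -6 (b = -2 + (-1 - 1*3) = -2 + (-1 - 3) = -2 - 4 = -6)
S = 3 (S = 3 + (-5 - 1*(-5))*(-3) = 3 + (-5 + 5)*(-3) = 3 + 0*(-3) = 3 + 0 = 3)
((1 + b)*1)*S = ((1 - 6)*1)*3 = -5*1*3 = -5*3 = -15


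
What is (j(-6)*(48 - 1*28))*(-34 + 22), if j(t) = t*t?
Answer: -8640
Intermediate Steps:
j(t) = t**2
(j(-6)*(48 - 1*28))*(-34 + 22) = ((-6)**2*(48 - 1*28))*(-34 + 22) = (36*(48 - 28))*(-12) = (36*20)*(-12) = 720*(-12) = -8640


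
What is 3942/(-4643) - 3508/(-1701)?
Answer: 9582302/7897743 ≈ 1.2133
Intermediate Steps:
3942/(-4643) - 3508/(-1701) = 3942*(-1/4643) - 3508*(-1/1701) = -3942/4643 + 3508/1701 = 9582302/7897743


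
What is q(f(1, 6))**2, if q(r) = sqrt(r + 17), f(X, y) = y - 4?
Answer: 19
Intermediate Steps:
f(X, y) = -4 + y
q(r) = sqrt(17 + r)
q(f(1, 6))**2 = (sqrt(17 + (-4 + 6)))**2 = (sqrt(17 + 2))**2 = (sqrt(19))**2 = 19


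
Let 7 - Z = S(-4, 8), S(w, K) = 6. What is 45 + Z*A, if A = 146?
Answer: 191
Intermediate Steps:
Z = 1 (Z = 7 - 1*6 = 7 - 6 = 1)
45 + Z*A = 45 + 1*146 = 45 + 146 = 191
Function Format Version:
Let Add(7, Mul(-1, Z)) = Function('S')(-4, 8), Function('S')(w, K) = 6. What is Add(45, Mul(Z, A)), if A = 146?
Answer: 191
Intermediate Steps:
Z = 1 (Z = Add(7, Mul(-1, 6)) = Add(7, -6) = 1)
Add(45, Mul(Z, A)) = Add(45, Mul(1, 146)) = Add(45, 146) = 191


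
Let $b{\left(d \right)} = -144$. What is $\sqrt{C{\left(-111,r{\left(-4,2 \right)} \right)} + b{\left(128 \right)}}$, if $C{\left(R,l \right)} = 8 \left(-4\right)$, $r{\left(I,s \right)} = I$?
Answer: $4 i \sqrt{11} \approx 13.266 i$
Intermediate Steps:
$C{\left(R,l \right)} = -32$
$\sqrt{C{\left(-111,r{\left(-4,2 \right)} \right)} + b{\left(128 \right)}} = \sqrt{-32 - 144} = \sqrt{-176} = 4 i \sqrt{11}$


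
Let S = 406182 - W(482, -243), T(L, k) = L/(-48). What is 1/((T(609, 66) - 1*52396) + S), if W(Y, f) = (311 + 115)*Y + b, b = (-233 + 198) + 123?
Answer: 16/2373653 ≈ 6.7407e-6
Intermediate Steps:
b = 88 (b = -35 + 123 = 88)
T(L, k) = -L/48 (T(L, k) = L*(-1/48) = -L/48)
W(Y, f) = 88 + 426*Y (W(Y, f) = (311 + 115)*Y + 88 = 426*Y + 88 = 88 + 426*Y)
S = 200762 (S = 406182 - (88 + 426*482) = 406182 - (88 + 205332) = 406182 - 1*205420 = 406182 - 205420 = 200762)
1/((T(609, 66) - 1*52396) + S) = 1/((-1/48*609 - 1*52396) + 200762) = 1/((-203/16 - 52396) + 200762) = 1/(-838539/16 + 200762) = 1/(2373653/16) = 16/2373653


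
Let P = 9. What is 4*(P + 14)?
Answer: 92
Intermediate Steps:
4*(P + 14) = 4*(9 + 14) = 4*23 = 92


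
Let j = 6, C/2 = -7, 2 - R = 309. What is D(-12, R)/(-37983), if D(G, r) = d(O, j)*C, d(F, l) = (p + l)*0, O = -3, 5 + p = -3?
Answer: 0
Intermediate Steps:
p = -8 (p = -5 - 3 = -8)
R = -307 (R = 2 - 1*309 = 2 - 309 = -307)
C = -14 (C = 2*(-7) = -14)
d(F, l) = 0 (d(F, l) = (-8 + l)*0 = 0)
D(G, r) = 0 (D(G, r) = 0*(-14) = 0)
D(-12, R)/(-37983) = 0/(-37983) = 0*(-1/37983) = 0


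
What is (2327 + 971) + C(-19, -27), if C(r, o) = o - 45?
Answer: 3226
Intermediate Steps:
C(r, o) = -45 + o
(2327 + 971) + C(-19, -27) = (2327 + 971) + (-45 - 27) = 3298 - 72 = 3226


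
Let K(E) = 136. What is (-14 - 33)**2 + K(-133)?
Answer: 2345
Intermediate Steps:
(-14 - 33)**2 + K(-133) = (-14 - 33)**2 + 136 = (-47)**2 + 136 = 2209 + 136 = 2345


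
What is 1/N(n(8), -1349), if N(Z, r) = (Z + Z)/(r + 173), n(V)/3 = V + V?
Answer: -49/4 ≈ -12.250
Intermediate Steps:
n(V) = 6*V (n(V) = 3*(V + V) = 3*(2*V) = 6*V)
N(Z, r) = 2*Z/(173 + r) (N(Z, r) = (2*Z)/(173 + r) = 2*Z/(173 + r))
1/N(n(8), -1349) = 1/(2*(6*8)/(173 - 1349)) = 1/(2*48/(-1176)) = 1/(2*48*(-1/1176)) = 1/(-4/49) = -49/4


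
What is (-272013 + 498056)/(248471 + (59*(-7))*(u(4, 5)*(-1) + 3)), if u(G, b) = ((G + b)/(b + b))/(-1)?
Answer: 2260430/2468603 ≈ 0.91567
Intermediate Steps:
u(G, b) = -(G + b)/(2*b) (u(G, b) = ((G + b)/((2*b)))*(-1) = ((G + b)*(1/(2*b)))*(-1) = ((G + b)/(2*b))*(-1) = -(G + b)/(2*b))
(-272013 + 498056)/(248471 + (59*(-7))*(u(4, 5)*(-1) + 3)) = (-272013 + 498056)/(248471 + (59*(-7))*(((1/2)*(-1*4 - 1*5)/5)*(-1) + 3)) = 226043/(248471 - 413*(((1/2)*(1/5)*(-4 - 5))*(-1) + 3)) = 226043/(248471 - 413*(((1/2)*(1/5)*(-9))*(-1) + 3)) = 226043/(248471 - 413*(-9/10*(-1) + 3)) = 226043/(248471 - 413*(9/10 + 3)) = 226043/(248471 - 413*39/10) = 226043/(248471 - 16107/10) = 226043/(2468603/10) = 226043*(10/2468603) = 2260430/2468603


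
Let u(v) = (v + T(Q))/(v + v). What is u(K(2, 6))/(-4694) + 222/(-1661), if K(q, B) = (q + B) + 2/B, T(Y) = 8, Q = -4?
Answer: -52184789/389836700 ≈ -0.13386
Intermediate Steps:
K(q, B) = B + q + 2/B (K(q, B) = (B + q) + 2/B = B + q + 2/B)
u(v) = (8 + v)/(2*v) (u(v) = (v + 8)/(v + v) = (8 + v)/((2*v)) = (8 + v)*(1/(2*v)) = (8 + v)/(2*v))
u(K(2, 6))/(-4694) + 222/(-1661) = ((8 + (6 + 2 + 2/6))/(2*(6 + 2 + 2/6)))/(-4694) + 222/(-1661) = ((8 + (6 + 2 + 2*(⅙)))/(2*(6 + 2 + 2*(⅙))))*(-1/4694) + 222*(-1/1661) = ((8 + (6 + 2 + ⅓))/(2*(6 + 2 + ⅓)))*(-1/4694) - 222/1661 = ((8 + 25/3)/(2*(25/3)))*(-1/4694) - 222/1661 = ((½)*(3/25)*(49/3))*(-1/4694) - 222/1661 = (49/50)*(-1/4694) - 222/1661 = -49/234700 - 222/1661 = -52184789/389836700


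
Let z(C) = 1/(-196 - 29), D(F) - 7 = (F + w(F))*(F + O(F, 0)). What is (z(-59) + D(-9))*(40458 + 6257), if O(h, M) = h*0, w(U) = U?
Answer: 355258232/45 ≈ 7.8946e+6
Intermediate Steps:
O(h, M) = 0
D(F) = 7 + 2*F**2 (D(F) = 7 + (F + F)*(F + 0) = 7 + (2*F)*F = 7 + 2*F**2)
z(C) = -1/225 (z(C) = 1/(-225) = -1/225)
(z(-59) + D(-9))*(40458 + 6257) = (-1/225 + (7 + 2*(-9)**2))*(40458 + 6257) = (-1/225 + (7 + 2*81))*46715 = (-1/225 + (7 + 162))*46715 = (-1/225 + 169)*46715 = (38024/225)*46715 = 355258232/45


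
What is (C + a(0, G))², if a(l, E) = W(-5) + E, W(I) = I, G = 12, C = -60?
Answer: 2809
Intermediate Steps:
a(l, E) = -5 + E
(C + a(0, G))² = (-60 + (-5 + 12))² = (-60 + 7)² = (-53)² = 2809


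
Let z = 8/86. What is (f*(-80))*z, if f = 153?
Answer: -48960/43 ≈ -1138.6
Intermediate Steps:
z = 4/43 (z = 8*(1/86) = 4/43 ≈ 0.093023)
(f*(-80))*z = (153*(-80))*(4/43) = -12240*4/43 = -48960/43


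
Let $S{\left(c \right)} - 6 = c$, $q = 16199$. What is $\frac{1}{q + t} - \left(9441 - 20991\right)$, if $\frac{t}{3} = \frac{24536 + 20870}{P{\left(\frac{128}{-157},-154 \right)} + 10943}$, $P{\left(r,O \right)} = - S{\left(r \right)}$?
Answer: $\frac{321539393610187}{27838908389} \approx 11550.0$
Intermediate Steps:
$S{\left(c \right)} = 6 + c$
$P{\left(r,O \right)} = -6 - r$ ($P{\left(r,O \right)} = - (6 + r) = -6 - r$)
$t = \frac{21386226}{1717237}$ ($t = 3 \frac{24536 + 20870}{\left(-6 - \frac{128}{-157}\right) + 10943} = 3 \frac{45406}{\left(-6 - 128 \left(- \frac{1}{157}\right)\right) + 10943} = 3 \frac{45406}{\left(-6 - - \frac{128}{157}\right) + 10943} = 3 \frac{45406}{\left(-6 + \frac{128}{157}\right) + 10943} = 3 \frac{45406}{- \frac{814}{157} + 10943} = 3 \frac{45406}{\frac{1717237}{157}} = 3 \cdot 45406 \cdot \frac{157}{1717237} = 3 \cdot \frac{7128742}{1717237} = \frac{21386226}{1717237} \approx 12.454$)
$\frac{1}{q + t} - \left(9441 - 20991\right) = \frac{1}{16199 + \frac{21386226}{1717237}} - \left(9441 - 20991\right) = \frac{1}{\frac{27838908389}{1717237}} - -11550 = \frac{1717237}{27838908389} + 11550 = \frac{321539393610187}{27838908389}$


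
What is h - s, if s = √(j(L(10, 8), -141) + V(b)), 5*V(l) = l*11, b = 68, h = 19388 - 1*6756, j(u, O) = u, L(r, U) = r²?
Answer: 12632 - 4*√390/5 ≈ 12616.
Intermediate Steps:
h = 12632 (h = 19388 - 6756 = 12632)
V(l) = 11*l/5 (V(l) = (l*11)/5 = (11*l)/5 = 11*l/5)
s = 4*√390/5 (s = √(10² + (11/5)*68) = √(100 + 748/5) = √(1248/5) = 4*√390/5 ≈ 15.799)
h - s = 12632 - 4*√390/5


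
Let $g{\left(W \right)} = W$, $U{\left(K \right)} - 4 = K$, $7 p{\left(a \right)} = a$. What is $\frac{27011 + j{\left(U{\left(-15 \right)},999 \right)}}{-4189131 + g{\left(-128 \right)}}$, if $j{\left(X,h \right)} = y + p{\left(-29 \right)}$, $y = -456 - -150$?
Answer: $- \frac{186906}{29324813} \approx -0.0063736$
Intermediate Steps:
$p{\left(a \right)} = \frac{a}{7}$
$U{\left(K \right)} = 4 + K$
$y = -306$ ($y = -456 + 150 = -306$)
$j{\left(X,h \right)} = - \frac{2171}{7}$ ($j{\left(X,h \right)} = -306 + \frac{1}{7} \left(-29\right) = -306 - \frac{29}{7} = - \frac{2171}{7}$)
$\frac{27011 + j{\left(U{\left(-15 \right)},999 \right)}}{-4189131 + g{\left(-128 \right)}} = \frac{27011 - \frac{2171}{7}}{-4189131 - 128} = \frac{186906}{7 \left(-4189259\right)} = \frac{186906}{7} \left(- \frac{1}{4189259}\right) = - \frac{186906}{29324813}$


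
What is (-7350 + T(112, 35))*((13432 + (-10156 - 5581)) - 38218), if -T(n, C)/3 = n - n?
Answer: 297844050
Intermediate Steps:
T(n, C) = 0 (T(n, C) = -3*(n - n) = -3*0 = 0)
(-7350 + T(112, 35))*((13432 + (-10156 - 5581)) - 38218) = (-7350 + 0)*((13432 + (-10156 - 5581)) - 38218) = -7350*((13432 - 15737) - 38218) = -7350*(-2305 - 38218) = -7350*(-40523) = 297844050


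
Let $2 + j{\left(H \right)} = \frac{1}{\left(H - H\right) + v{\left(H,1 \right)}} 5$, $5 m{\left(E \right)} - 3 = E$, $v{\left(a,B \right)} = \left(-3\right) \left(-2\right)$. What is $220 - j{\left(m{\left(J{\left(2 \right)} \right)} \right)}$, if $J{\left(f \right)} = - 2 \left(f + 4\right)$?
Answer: $\frac{1327}{6} \approx 221.17$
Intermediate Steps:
$J{\left(f \right)} = -8 - 2 f$ ($J{\left(f \right)} = - 2 \left(4 + f\right) = -8 - 2 f$)
$v{\left(a,B \right)} = 6$
$m{\left(E \right)} = \frac{3}{5} + \frac{E}{5}$
$j{\left(H \right)} = - \frac{7}{6}$ ($j{\left(H \right)} = -2 + \frac{1}{\left(H - H\right) + 6} \cdot 5 = -2 + \frac{1}{0 + 6} \cdot 5 = -2 + \frac{1}{6} \cdot 5 = -2 + \frac{5}{6} = - \frac{7}{6}$)
$220 - j{\left(m{\left(J{\left(2 \right)} \right)} \right)} = 220 - - \frac{7}{6} = 220 + \frac{7}{6} = \frac{1327}{6}$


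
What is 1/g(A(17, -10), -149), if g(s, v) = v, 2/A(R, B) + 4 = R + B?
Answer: -1/149 ≈ -0.0067114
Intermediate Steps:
A(R, B) = 2/(-4 + B + R) (A(R, B) = 2/(-4 + (R + B)) = 2/(-4 + (B + R)) = 2/(-4 + B + R))
1/g(A(17, -10), -149) = 1/(-149) = -1/149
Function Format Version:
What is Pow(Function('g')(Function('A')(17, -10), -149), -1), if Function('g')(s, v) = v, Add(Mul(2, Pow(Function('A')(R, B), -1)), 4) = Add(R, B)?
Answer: Rational(-1, 149) ≈ -0.0067114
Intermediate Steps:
Function('A')(R, B) = Mul(2, Pow(Add(-4, B, R), -1)) (Function('A')(R, B) = Mul(2, Pow(Add(-4, Add(R, B)), -1)) = Mul(2, Pow(Add(-4, Add(B, R)), -1)) = Mul(2, Pow(Add(-4, B, R), -1)))
Pow(Function('g')(Function('A')(17, -10), -149), -1) = Pow(-149, -1) = Rational(-1, 149)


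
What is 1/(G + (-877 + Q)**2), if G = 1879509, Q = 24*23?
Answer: 1/1985134 ≈ 5.0374e-7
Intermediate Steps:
Q = 552
1/(G + (-877 + Q)**2) = 1/(1879509 + (-877 + 552)**2) = 1/(1879509 + (-325)**2) = 1/(1879509 + 105625) = 1/1985134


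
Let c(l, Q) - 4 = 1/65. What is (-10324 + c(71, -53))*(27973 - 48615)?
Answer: 13846632958/65 ≈ 2.1303e+8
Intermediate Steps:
c(l, Q) = 261/65 (c(l, Q) = 4 + 1/65 = 261/65)
(-10324 + c(71, -53))*(27973 - 48615) = (-10324 + 261/65)*(27973 - 48615) = -670799/65*(-20642) = 13846632958/65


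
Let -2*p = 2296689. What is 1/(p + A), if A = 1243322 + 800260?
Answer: 2/1790475 ≈ 1.1170e-6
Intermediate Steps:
p = -2296689/2 (p = -½*2296689 = -2296689/2 ≈ -1.1483e+6)
A = 2043582
1/(p + A) = 1/(-2296689/2 + 2043582) = 1/(1790475/2) = 2/1790475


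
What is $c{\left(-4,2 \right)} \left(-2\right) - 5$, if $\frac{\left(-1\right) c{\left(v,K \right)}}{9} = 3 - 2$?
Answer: $13$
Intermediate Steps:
$c{\left(v,K \right)} = -9$ ($c{\left(v,K \right)} = - 9 \left(3 - 2\right) = \left(-9\right) 1 = -9$)
$c{\left(-4,2 \right)} \left(-2\right) - 5 = \left(-9\right) \left(-2\right) - 5 = 18 - 5 = 13$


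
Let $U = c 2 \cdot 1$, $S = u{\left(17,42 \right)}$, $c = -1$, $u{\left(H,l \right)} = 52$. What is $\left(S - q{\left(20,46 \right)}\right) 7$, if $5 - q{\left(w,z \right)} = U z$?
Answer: $-315$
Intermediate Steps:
$S = 52$
$U = -2$ ($U = \left(-1\right) 2 \cdot 1 = \left(-2\right) 1 = -2$)
$q{\left(w,z \right)} = 5 + 2 z$ ($q{\left(w,z \right)} = 5 - - 2 z = 5 + 2 z$)
$\left(S - q{\left(20,46 \right)}\right) 7 = \left(52 - \left(5 + 2 \cdot 46\right)\right) 7 = \left(52 - \left(5 + 92\right)\right) 7 = \left(52 - 97\right) 7 = \left(-45\right) 7 = -315$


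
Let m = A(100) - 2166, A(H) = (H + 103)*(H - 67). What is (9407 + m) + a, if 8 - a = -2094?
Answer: 16042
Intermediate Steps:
A(H) = (-67 + H)*(103 + H) (A(H) = (103 + H)*(-67 + H) = (-67 + H)*(103 + H))
a = 2102 (a = 8 - 1*(-2094) = 8 + 2094 = 2102)
m = 4533 (m = (-6901 + 100² + 36*100) - 2166 = (-6901 + 10000 + 3600) - 2166 = 6699 - 2166 = 4533)
(9407 + m) + a = (9407 + 4533) + 2102 = 13940 + 2102 = 16042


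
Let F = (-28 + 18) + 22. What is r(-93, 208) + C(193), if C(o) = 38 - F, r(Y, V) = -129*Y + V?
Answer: 12231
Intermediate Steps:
F = 12 (F = -10 + 22 = 12)
r(Y, V) = V - 129*Y
C(o) = 26 (C(o) = 38 - 1*12 = 38 - 12 = 26)
r(-93, 208) + C(193) = (208 - 129*(-93)) + 26 = (208 + 11997) + 26 = 12205 + 26 = 12231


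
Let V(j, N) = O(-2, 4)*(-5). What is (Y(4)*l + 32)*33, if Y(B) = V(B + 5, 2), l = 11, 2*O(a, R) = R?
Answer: -2574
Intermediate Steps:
O(a, R) = R/2
V(j, N) = -10 (V(j, N) = ((½)*4)*(-5) = 2*(-5) = -10)
Y(B) = -10
(Y(4)*l + 32)*33 = (-10*11 + 32)*33 = (-110 + 32)*33 = -78*33 = -2574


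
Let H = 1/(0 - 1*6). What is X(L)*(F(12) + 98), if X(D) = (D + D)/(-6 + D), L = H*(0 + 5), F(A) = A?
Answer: 1100/41 ≈ 26.829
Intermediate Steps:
H = -1/6 (H = 1/(0 - 6) = 1/(-6) = -1/6 ≈ -0.16667)
L = -5/6 (L = -(0 + 5)/6 = -1/6*5 = -5/6 ≈ -0.83333)
X(D) = 2*D/(-6 + D) (X(D) = (2*D)/(-6 + D) = 2*D/(-6 + D))
X(L)*(F(12) + 98) = (2*(-5/6)/(-6 - 5/6))*(12 + 98) = (2*(-5/6)/(-41/6))*110 = (2*(-5/6)*(-6/41))*110 = (10/41)*110 = 1100/41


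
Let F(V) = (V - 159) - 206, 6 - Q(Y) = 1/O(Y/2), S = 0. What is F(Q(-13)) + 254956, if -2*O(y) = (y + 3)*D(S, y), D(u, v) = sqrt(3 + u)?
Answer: 254597 - 4*sqrt(3)/21 ≈ 2.5460e+5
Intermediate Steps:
O(y) = -sqrt(3)*(3 + y)/2 (O(y) = -(y + 3)*sqrt(3 + 0)/2 = -(3 + y)*sqrt(3)/2 = -sqrt(3)*(3 + y)/2)
Q(Y) = 6 - 2*sqrt(3)/(3*(-3 - Y/2)) (Q(Y) = 6 - 1/(sqrt(3)*(-3 - Y/2)/2) = 6 - 2*sqrt(3)/(3*(-3 - Y/2)))
F(V) = -365 + V (F(V) = (-159 + V) - 206 = -365 + V)
F(Q(-13)) + 254956 = (-365 + 2*(54 + 2*sqrt(3) + 9*(-13))/(3*(6 - 13))) + 254956 = (-365 + (2/3)*(54 + 2*sqrt(3) - 117)/(-7)) + 254956 = (-365 + (2/3)*(-1/7)*(-63 + 2*sqrt(3))) + 254956 = (-365 + (6 - 4*sqrt(3)/21)) + 254956 = (-359 - 4*sqrt(3)/21) + 254956 = 254597 - 4*sqrt(3)/21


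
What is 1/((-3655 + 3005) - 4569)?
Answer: -1/5219 ≈ -0.00019161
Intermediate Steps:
1/((-3655 + 3005) - 4569) = 1/(-650 - 4569) = 1/(-5219) = -1/5219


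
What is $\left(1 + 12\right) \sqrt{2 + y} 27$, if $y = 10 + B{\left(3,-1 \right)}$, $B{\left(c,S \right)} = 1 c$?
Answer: $351 \sqrt{15} \approx 1359.4$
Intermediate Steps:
$B{\left(c,S \right)} = c$
$y = 13$ ($y = 10 + 3 = 13$)
$\left(1 + 12\right) \sqrt{2 + y} 27 = \left(1 + 12\right) \sqrt{2 + 13} \cdot 27 = 13 \sqrt{15} \cdot 27 = 351 \sqrt{15}$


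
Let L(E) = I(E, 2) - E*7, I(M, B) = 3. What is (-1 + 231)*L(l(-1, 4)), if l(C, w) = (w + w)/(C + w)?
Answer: -10810/3 ≈ -3603.3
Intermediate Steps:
l(C, w) = 2*w/(C + w) (l(C, w) = (2*w)/(C + w) = 2*w/(C + w))
L(E) = 3 - 7*E (L(E) = 3 - E*7 = 3 - 7*E)
(-1 + 231)*L(l(-1, 4)) = (-1 + 231)*(3 - 14*4/(-1 + 4)) = 230*(3 - 14*4/3) = 230*(3 - 7*8/3) = 230*(3 - 56/3) = 230*(-47/3) = -10810/3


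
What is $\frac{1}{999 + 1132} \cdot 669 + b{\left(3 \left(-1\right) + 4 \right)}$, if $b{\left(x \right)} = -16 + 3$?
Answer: $- \frac{27034}{2131} \approx -12.686$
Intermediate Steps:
$b{\left(x \right)} = -13$
$\frac{1}{999 + 1132} \cdot 669 + b{\left(3 \left(-1\right) + 4 \right)} = \frac{1}{999 + 1132} \cdot 669 - 13 = \frac{1}{2131} \cdot 669 - 13 = \frac{669}{2131} - 13 = - \frac{27034}{2131}$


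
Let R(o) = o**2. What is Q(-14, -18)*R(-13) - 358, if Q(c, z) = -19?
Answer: -3569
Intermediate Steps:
Q(-14, -18)*R(-13) - 358 = -19*(-13)**2 - 358 = -19*169 - 358 = -3211 - 358 = -3569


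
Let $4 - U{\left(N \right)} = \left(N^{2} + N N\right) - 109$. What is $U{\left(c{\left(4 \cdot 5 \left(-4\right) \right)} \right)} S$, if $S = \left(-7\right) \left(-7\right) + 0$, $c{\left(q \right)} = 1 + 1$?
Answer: $5145$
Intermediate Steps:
$c{\left(q \right)} = 2$
$S = 49$ ($S = 49 + 0 = 49$)
$U{\left(N \right)} = 113 - 2 N^{2}$ ($U{\left(N \right)} = 4 - \left(\left(N^{2} + N N\right) - 109\right) = 4 - \left(\left(N^{2} + N^{2}\right) - 109\right) = 4 - \left(2 N^{2} - 109\right) = 4 - \left(-109 + 2 N^{2}\right) = 113 - 2 N^{2}$)
$U{\left(c{\left(4 \cdot 5 \left(-4\right) \right)} \right)} S = \left(113 - 2 \cdot 2^{2}\right) 49 = \left(113 - 8\right) 49 = 105 \cdot 49 = 5145$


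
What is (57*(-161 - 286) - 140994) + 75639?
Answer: -90834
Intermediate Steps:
(57*(-161 - 286) - 140994) + 75639 = (57*(-447) - 140994) + 75639 = (-25479 - 140994) + 75639 = -166473 + 75639 = -90834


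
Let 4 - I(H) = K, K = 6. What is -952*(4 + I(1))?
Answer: -1904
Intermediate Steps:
I(H) = -2 (I(H) = 4 - 1*6 = 4 - 6 = -2)
-952*(4 + I(1)) = -952*(4 - 2) = -952*2 = -1904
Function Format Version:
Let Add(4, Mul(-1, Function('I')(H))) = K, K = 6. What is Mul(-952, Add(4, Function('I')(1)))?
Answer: -1904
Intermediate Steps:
Function('I')(H) = -2 (Function('I')(H) = Add(4, Mul(-1, 6)) = Add(4, -6) = -2)
Mul(-952, Add(4, Function('I')(1))) = Mul(-952, Add(4, -2)) = Mul(-952, 2) = -1904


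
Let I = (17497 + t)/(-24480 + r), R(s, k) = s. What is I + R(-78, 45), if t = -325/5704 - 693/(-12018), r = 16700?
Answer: -7133120158581/88887371360 ≈ -80.249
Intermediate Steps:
t = 7837/11425112 (t = -325*1/5704 - 693*(-1/12018) = -325/5704 + 231/4006 = 7837/11425112 ≈ 0.00068595)
I = -199905192501/88887371360 (I = (17497 + 7837/11425112)/(-24480 + 16700) = (199905192501/11425112)/(-7780) = (199905192501/11425112)*(-1/7780) = -199905192501/88887371360 ≈ -2.2490)
I + R(-78, 45) = -199905192501/88887371360 - 78 = -7133120158581/88887371360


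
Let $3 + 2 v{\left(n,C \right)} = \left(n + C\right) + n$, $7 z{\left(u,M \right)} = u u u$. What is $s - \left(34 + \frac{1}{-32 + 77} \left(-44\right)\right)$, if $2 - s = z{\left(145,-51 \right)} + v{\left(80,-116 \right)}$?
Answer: $- \frac{274408709}{630} \approx -4.3557 \cdot 10^{5}$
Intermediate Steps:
$z{\left(u,M \right)} = \frac{u^{3}}{7}$ ($z{\left(u,M \right)} = \frac{u u u}{7} = \frac{u^{2} u}{7} = \frac{u^{3}}{7}$)
$v{\left(n,C \right)} = - \frac{3}{2} + n + \frac{C}{2}$ ($v{\left(n,C \right)} = - \frac{3}{2} + \frac{\left(n + C\right) + n}{2} = - \frac{3}{2} + \frac{\left(C + n\right) + n}{2} = - \frac{3}{2} + \frac{C + 2 n}{2} = - \frac{3}{2} + \left(n + \frac{C}{2}\right) = - \frac{3}{2} + n + \frac{C}{2}$)
$s = - \frac{6097509}{14}$ ($s = 2 - \left(\frac{145^{3}}{7} + \left(- \frac{3}{2} + 80 + \frac{1}{2} \left(-116\right)\right)\right) = 2 - \left(\frac{1}{7} \cdot 3048625 - - \frac{41}{2}\right) = 2 - \left(\frac{3048625}{7} + \frac{41}{2}\right) = 2 - \frac{6097537}{14} = - \frac{6097509}{14} \approx -4.3554 \cdot 10^{5}$)
$s - \left(34 + \frac{1}{-32 + 77} \left(-44\right)\right) = - \frac{6097509}{14} - \left(34 + \frac{1}{-32 + 77} \left(-44\right)\right) = - \frac{6097509}{14} - \left(34 + \frac{1}{45} \left(-44\right)\right) = - \frac{6097509}{14} - \left(34 - \frac{44}{45}\right) = - \frac{6097509}{14} - \frac{1486}{45} = - \frac{274408709}{630}$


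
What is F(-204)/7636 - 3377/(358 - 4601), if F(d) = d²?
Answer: 50590865/8099887 ≈ 6.2459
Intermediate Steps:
F(-204)/7636 - 3377/(358 - 4601) = (-204)²/7636 - 3377/(358 - 4601) = 41616*(1/7636) - 3377/(-4243) = 10404/1909 - 3377*(-1/4243) = 10404/1909 + 3377/4243 = 50590865/8099887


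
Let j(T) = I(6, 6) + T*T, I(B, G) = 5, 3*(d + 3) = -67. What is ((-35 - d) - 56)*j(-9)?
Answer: -16942/3 ≈ -5647.3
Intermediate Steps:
d = -76/3 (d = -3 + (⅓)*(-67) = -3 - 67/3 = -76/3 ≈ -25.333)
j(T) = 5 + T² (j(T) = 5 + T*T = 5 + T²)
((-35 - d) - 56)*j(-9) = ((-35 - 1*(-76/3)) - 56)*(5 + (-9)²) = ((-35 + 76/3) - 56)*(5 + 81) = (-29/3 - 56)*86 = -197/3*86 = -16942/3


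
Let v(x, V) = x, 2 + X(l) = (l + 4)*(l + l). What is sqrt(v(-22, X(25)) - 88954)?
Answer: 4*I*sqrt(5561) ≈ 298.29*I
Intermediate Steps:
X(l) = -2 + 2*l*(4 + l) (X(l) = -2 + (l + 4)*(l + l) = -2 + (4 + l)*(2*l) = -2 + 2*l*(4 + l))
sqrt(v(-22, X(25)) - 88954) = sqrt(-22 - 88954) = sqrt(-88976) = 4*I*sqrt(5561)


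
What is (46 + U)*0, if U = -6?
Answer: 0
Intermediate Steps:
(46 + U)*0 = (46 - 6)*0 = 40*0 = 0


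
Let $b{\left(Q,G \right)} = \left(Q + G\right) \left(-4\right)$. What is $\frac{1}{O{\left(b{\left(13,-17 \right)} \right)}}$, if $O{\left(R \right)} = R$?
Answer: $\frac{1}{16} \approx 0.0625$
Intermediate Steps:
$b{\left(Q,G \right)} = - 4 G - 4 Q$ ($b{\left(Q,G \right)} = \left(G + Q\right) \left(-4\right) = - 4 G - 4 Q$)
$\frac{1}{O{\left(b{\left(13,-17 \right)} \right)}} = \frac{1}{\left(-4\right) \left(-17\right) - 52} = \frac{1}{68 - 52} = \frac{1}{16}$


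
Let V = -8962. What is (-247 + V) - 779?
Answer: -9988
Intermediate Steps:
(-247 + V) - 779 = (-247 - 8962) - 779 = -9209 - 779 = -9988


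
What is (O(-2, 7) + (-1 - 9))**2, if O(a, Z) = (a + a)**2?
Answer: 36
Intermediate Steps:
O(a, Z) = 4*a**2 (O(a, Z) = (2*a)**2 = 4*a**2)
(O(-2, 7) + (-1 - 9))**2 = (4*(-2)**2 + (-1 - 9))**2 = (4*4 - 10)**2 = (16 - 10)**2 = 6**2 = 36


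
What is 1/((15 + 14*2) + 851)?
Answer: 1/894 ≈ 0.0011186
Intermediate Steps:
1/((15 + 14*2) + 851) = 1/((15 + 28) + 851) = 1/(43 + 851) = 1/894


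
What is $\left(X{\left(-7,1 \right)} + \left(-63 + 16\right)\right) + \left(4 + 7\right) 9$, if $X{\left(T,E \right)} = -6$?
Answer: $46$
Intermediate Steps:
$\left(X{\left(-7,1 \right)} + \left(-63 + 16\right)\right) + \left(4 + 7\right) 9 = \left(-6 + \left(-63 + 16\right)\right) + \left(4 + 7\right) 9 = \left(-6 - 47\right) + 11 \cdot 9 = -53 + 99 = 46$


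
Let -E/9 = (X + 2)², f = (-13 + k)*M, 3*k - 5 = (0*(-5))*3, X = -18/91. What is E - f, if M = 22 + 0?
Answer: 5467996/24843 ≈ 220.10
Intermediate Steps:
M = 22
X = -18/91 (X = -18*1/91 = -18/91 ≈ -0.19780)
k = 5/3 (k = 5/3 + ((0*(-5))*3)/3 = 5/3 + (0*3)/3 = 5/3 + (⅓)*0 = 5/3 + 0 = 5/3 ≈ 1.6667)
f = -748/3 (f = (-13 + 5/3)*22 = -34/3*22 = -748/3 ≈ -249.33)
E = -242064/8281 (E = -9*(-18/91 + 2)² = -9*(164/91)² = -9*26896/8281 = -242064/8281 ≈ -29.231)
E - f = -242064/8281 - 1*(-748/3) = -242064/8281 + 748/3 = 5467996/24843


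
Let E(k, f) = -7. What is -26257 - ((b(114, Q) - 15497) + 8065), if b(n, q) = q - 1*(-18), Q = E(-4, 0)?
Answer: -18836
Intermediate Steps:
Q = -7
b(n, q) = 18 + q (b(n, q) = q + 18 = 18 + q)
-26257 - ((b(114, Q) - 15497) + 8065) = -26257 - (((18 - 7) - 15497) + 8065) = -26257 - ((11 - 15497) + 8065) = -26257 - (-15486 + 8065) = -26257 - 1*(-7421) = -26257 + 7421 = -18836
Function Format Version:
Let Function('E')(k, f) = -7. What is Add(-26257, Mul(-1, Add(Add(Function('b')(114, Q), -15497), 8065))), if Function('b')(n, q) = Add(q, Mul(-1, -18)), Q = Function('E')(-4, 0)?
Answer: -18836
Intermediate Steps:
Q = -7
Function('b')(n, q) = Add(18, q) (Function('b')(n, q) = Add(q, 18) = Add(18, q))
Add(-26257, Mul(-1, Add(Add(Function('b')(114, Q), -15497), 8065))) = Add(-26257, Mul(-1, Add(Add(Add(18, -7), -15497), 8065))) = Add(-26257, Mul(-1, Add(Add(11, -15497), 8065))) = Add(-26257, Mul(-1, Add(-15486, 8065))) = Add(-26257, Mul(-1, -7421)) = Add(-26257, 7421) = -18836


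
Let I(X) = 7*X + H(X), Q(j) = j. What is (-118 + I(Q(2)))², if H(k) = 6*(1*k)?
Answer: 8464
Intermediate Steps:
H(k) = 6*k
I(X) = 13*X (I(X) = 7*X + 6*X = 13*X)
(-118 + I(Q(2)))² = (-118 + 13*2)² = (-118 + 26)² = (-92)² = 8464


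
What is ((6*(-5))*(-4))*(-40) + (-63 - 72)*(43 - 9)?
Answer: -9390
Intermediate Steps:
((6*(-5))*(-4))*(-40) + (-63 - 72)*(43 - 9) = -30*(-4)*(-40) - 135*34 = 120*(-40) - 4590 = -4800 - 4590 = -9390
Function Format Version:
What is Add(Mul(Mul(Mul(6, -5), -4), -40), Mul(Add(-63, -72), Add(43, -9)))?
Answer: -9390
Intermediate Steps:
Add(Mul(Mul(Mul(6, -5), -4), -40), Mul(Add(-63, -72), Add(43, -9))) = Add(Mul(Mul(-30, -4), -40), Mul(-135, 34)) = Add(Mul(120, -40), -4590) = Add(-4800, -4590) = -9390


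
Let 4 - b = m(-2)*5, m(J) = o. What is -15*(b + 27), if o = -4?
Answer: -765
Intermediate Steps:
m(J) = -4
b = 24 (b = 4 - (-4)*5 = 4 - 1*(-20) = 4 + 20 = 24)
-15*(b + 27) = -15*(24 + 27) = -15*51 = -765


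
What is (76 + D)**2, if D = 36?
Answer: 12544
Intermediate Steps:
(76 + D)**2 = (76 + 36)**2 = 112**2 = 12544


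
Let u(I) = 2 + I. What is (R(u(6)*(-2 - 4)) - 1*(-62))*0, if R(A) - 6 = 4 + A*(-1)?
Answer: 0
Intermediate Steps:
R(A) = 10 - A (R(A) = 6 + (4 + A*(-1)) = 6 + (4 - A) = 10 - A)
(R(u(6)*(-2 - 4)) - 1*(-62))*0 = ((10 - (2 + 6)*(-2 - 4)) - 1*(-62))*0 = ((10 - 8*(-6)) + 62)*0 = ((10 - 1*(-48)) + 62)*0 = ((10 + 48) + 62)*0 = (58 + 62)*0 = 120*0 = 0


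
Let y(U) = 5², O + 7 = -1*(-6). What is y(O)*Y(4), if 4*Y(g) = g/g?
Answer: 25/4 ≈ 6.2500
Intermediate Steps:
O = -1 (O = -7 - 1*(-6) = -7 + 6 = -1)
y(U) = 25
Y(g) = ¼ (Y(g) = (g/g)/4 = (¼)*1 = ¼)
y(O)*Y(4) = 25*(¼) = 25/4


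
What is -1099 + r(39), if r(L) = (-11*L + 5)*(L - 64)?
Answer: 9501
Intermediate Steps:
r(L) = (-64 + L)*(5 - 11*L) (r(L) = (5 - 11*L)*(-64 + L) = (-64 + L)*(5 - 11*L))
-1099 + r(39) = -1099 + (-320 - 11*39² + 709*39) = -1099 + (-320 - 11*1521 + 27651) = -1099 + (-320 - 16731 + 27651) = -1099 + 10600 = 9501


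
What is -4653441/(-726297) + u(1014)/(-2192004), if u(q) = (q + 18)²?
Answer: 6714271759/1133935847 ≈ 5.9212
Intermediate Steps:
u(q) = (18 + q)²
-4653441/(-726297) + u(1014)/(-2192004) = -4653441/(-726297) + (18 + 1014)²/(-2192004) = -4653441*(-1/726297) + 1032²*(-1/2192004) = 119319/18623 + 1065024*(-1/2192004) = 119319/18623 - 29584/60889 = 6714271759/1133935847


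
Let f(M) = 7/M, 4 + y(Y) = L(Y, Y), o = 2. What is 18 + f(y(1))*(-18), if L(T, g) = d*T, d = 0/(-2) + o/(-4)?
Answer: 46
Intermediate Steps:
d = -½ (d = 0/(-2) + 2/(-4) = 0*(-½) + 2*(-¼) = 0 - ½ = -½ ≈ -0.50000)
L(T, g) = -T/2
y(Y) = -4 - Y/2
18 + f(y(1))*(-18) = 18 + (7/(-4 - ½*1))*(-18) = 18 + (7/(-4 - ½))*(-18) = 18 + (7/(-9/2))*(-18) = 18 + (7*(-2/9))*(-18) = 18 - 14/9*(-18) = 18 + 28 = 46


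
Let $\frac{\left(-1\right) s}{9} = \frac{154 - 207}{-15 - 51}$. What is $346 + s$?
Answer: $\frac{7453}{22} \approx 338.77$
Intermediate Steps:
$s = - \frac{159}{22}$ ($s = - 9 \frac{154 - 207}{-15 - 51} = - 9 \left(- \frac{53}{-66}\right) = - 9 \left(\left(-53\right) \left(- \frac{1}{66}\right)\right) = \left(-9\right) \frac{53}{66} = - \frac{159}{22} \approx -7.2273$)
$346 + s = 346 - \frac{159}{22} = \frac{7453}{22}$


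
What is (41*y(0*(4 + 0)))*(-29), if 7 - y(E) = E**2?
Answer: -8323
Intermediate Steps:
y(E) = 7 - E**2
(41*y(0*(4 + 0)))*(-29) = (41*(7 - (0*(4 + 0))**2))*(-29) = (41*(7 - (0*4)**2))*(-29) = (41*(7 - 1*0**2))*(-29) = (41*(7 - 1*0))*(-29) = (41*(7 + 0))*(-29) = (41*7)*(-29) = 287*(-29) = -8323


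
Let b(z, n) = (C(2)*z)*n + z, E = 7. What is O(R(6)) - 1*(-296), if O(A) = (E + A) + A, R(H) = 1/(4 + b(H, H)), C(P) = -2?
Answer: 9392/31 ≈ 302.97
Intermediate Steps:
b(z, n) = z - 2*n*z (b(z, n) = (-2*z)*n + z = -2*n*z + z = z - 2*n*z)
R(H) = 1/(4 + H*(1 - 2*H))
O(A) = 7 + 2*A (O(A) = (7 + A) + A = 7 + 2*A)
O(R(6)) - 1*(-296) = (7 + 2/(4 + 6*(1 - 2*6))) - 1*(-296) = (7 + 2/(4 + 6*(1 - 12))) + 296 = (7 + 2/(4 + 6*(-11))) + 296 = (7 + 2/(4 - 66)) + 296 = (7 + 2/(-62)) + 296 = (7 + 2*(-1/62)) + 296 = (7 - 1/31) + 296 = 216/31 + 296 = 9392/31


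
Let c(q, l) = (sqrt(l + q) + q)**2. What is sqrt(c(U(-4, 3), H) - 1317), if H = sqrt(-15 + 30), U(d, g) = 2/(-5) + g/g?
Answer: sqrt(-32925 + (3 + sqrt(5)*sqrt(3 + 5*sqrt(15)))**2)/5 ≈ 36.189*I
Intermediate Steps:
U(d, g) = 3/5 (U(d, g) = 2*(-1/5) + 1 = -2/5 + 1 = 3/5)
H = sqrt(15) ≈ 3.8730
c(q, l) = (q + sqrt(l + q))**2
sqrt(c(U(-4, 3), H) - 1317) = sqrt((3/5 + sqrt(sqrt(15) + 3/5))**2 - 1317) = sqrt((3/5 + sqrt(3/5 + sqrt(15)))**2 - 1317) = sqrt(-1317 + (3/5 + sqrt(3/5 + sqrt(15)))**2)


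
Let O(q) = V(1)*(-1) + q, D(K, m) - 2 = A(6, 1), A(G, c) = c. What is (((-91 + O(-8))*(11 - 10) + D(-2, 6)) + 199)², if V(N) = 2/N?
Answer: 10201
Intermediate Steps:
D(K, m) = 3 (D(K, m) = 2 + 1 = 3)
O(q) = -2 + q (O(q) = (2/1)*(-1) + q = (2*1)*(-1) + q = 2*(-1) + q = -2 + q)
(((-91 + O(-8))*(11 - 10) + D(-2, 6)) + 199)² = (((-91 + (-2 - 8))*(11 - 10) + 3) + 199)² = (((-91 - 10)*1 + 3) + 199)² = ((-101*1 + 3) + 199)² = ((-101 + 3) + 199)² = (-98 + 199)² = 101² = 10201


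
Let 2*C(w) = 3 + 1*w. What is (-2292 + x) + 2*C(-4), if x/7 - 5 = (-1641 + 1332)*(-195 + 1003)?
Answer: -1749962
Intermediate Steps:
C(w) = 3/2 + w/2 (C(w) = (3 + 1*w)/2 = (3 + w)/2 = 3/2 + w/2)
x = -1747669 (x = 35 + 7*((-1641 + 1332)*(-195 + 1003)) = 35 + 7*(-309*808) = 35 + 7*(-249672) = 35 - 1747704 = -1747669)
(-2292 + x) + 2*C(-4) = (-2292 - 1747669) + 2*(3/2 + (½)*(-4)) = -1749961 + 2*(3/2 - 2) = -1749961 + 2*(-½) = -1749961 - 1 = -1749962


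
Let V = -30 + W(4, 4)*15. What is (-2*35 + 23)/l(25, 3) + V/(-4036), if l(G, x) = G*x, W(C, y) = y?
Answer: -95971/151350 ≈ -0.63410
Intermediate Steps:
V = 30 (V = -30 + 4*15 = -30 + 60 = 30)
(-2*35 + 23)/l(25, 3) + V/(-4036) = (-2*35 + 23)/((25*3)) + 30/(-4036) = (-70 + 23)/75 + 30*(-1/4036) = -47*1/75 - 15/2018 = -47/75 - 15/2018 = -95971/151350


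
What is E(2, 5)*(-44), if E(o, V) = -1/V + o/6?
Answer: -88/15 ≈ -5.8667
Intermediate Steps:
E(o, V) = -1/V + o/6 (E(o, V) = -1/V + o*(⅙) = -1/V + o/6)
E(2, 5)*(-44) = (-1/5 + (⅙)*2)*(-44) = (-1*⅕ + ⅓)*(-44) = (-⅕ + ⅓)*(-44) = (2/15)*(-44) = -88/15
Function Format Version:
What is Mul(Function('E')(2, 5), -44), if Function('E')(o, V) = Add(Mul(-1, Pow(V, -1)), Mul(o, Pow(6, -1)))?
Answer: Rational(-88, 15) ≈ -5.8667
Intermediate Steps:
Function('E')(o, V) = Add(Mul(-1, Pow(V, -1)), Mul(Rational(1, 6), o)) (Function('E')(o, V) = Add(Mul(-1, Pow(V, -1)), Mul(o, Rational(1, 6))) = Add(Mul(-1, Pow(V, -1)), Mul(Rational(1, 6), o)))
Mul(Function('E')(2, 5), -44) = Mul(Add(Mul(-1, Pow(5, -1)), Mul(Rational(1, 6), 2)), -44) = Mul(Add(Mul(-1, Rational(1, 5)), Rational(1, 3)), -44) = Mul(Add(Rational(-1, 5), Rational(1, 3)), -44) = Mul(Rational(2, 15), -44) = Rational(-88, 15)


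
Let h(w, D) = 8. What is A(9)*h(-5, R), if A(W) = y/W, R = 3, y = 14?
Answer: 112/9 ≈ 12.444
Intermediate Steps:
A(W) = 14/W
A(9)*h(-5, R) = (14/9)*8 = 112/9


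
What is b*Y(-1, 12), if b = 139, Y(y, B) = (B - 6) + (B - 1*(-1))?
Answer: 2641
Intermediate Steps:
Y(y, B) = -5 + 2*B (Y(y, B) = (-6 + B) + (B + 1) = (-6 + B) + (1 + B) = -5 + 2*B)
b*Y(-1, 12) = 139*(-5 + 2*12) = 139*(-5 + 24) = 139*19 = 2641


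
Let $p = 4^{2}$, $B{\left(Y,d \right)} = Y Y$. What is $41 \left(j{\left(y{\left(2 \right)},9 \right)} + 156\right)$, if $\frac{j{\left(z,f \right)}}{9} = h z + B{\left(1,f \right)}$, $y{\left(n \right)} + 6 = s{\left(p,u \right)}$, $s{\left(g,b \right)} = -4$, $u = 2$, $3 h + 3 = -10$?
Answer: $22755$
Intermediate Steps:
$B{\left(Y,d \right)} = Y^{2}$
$h = - \frac{13}{3}$ ($h = -1 + \frac{1}{3} \left(-10\right) = -1 - \frac{10}{3} = - \frac{13}{3} \approx -4.3333$)
$p = 16$
$y{\left(n \right)} = -10$ ($y{\left(n \right)} = -6 - 4 = -10$)
$j{\left(z,f \right)} = 9 - 39 z$ ($j{\left(z,f \right)} = 9 \left(- \frac{13 z}{3} + 1^{2}\right) = 9 \left(- \frac{13 z}{3} + 1\right) = 9 \left(1 - \frac{13 z}{3}\right) = 9 - 39 z$)
$41 \left(j{\left(y{\left(2 \right)},9 \right)} + 156\right) = 41 \left(\left(9 - -390\right) + 156\right) = 41 \left(\left(9 + 390\right) + 156\right) = 41 \left(399 + 156\right) = 41 \cdot 555 = 22755$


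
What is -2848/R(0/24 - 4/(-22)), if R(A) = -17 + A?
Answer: 31328/185 ≈ 169.34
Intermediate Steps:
-2848/R(0/24 - 4/(-22)) = -2848/(-17 + (0/24 - 4/(-22))) = -2848/(-17 + (0*(1/24) - 4*(-1/22))) = -2848/(-17 + (0 + 2/11)) = -2848/(-17 + 2/11) = -2848/(-185/11) = -2848*(-11/185) = 31328/185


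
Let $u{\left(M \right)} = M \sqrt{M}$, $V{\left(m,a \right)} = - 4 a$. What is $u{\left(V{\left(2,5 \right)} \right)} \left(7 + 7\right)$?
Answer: $- 560 i \sqrt{5} \approx - 1252.2 i$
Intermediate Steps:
$u{\left(M \right)} = M^{\frac{3}{2}}$
$u{\left(V{\left(2,5 \right)} \right)} \left(7 + 7\right) = \left(\left(-4\right) 5\right)^{\frac{3}{2}} \left(7 + 7\right) = \left(-20\right)^{\frac{3}{2}} \cdot 14 = - 40 i \sqrt{5} \cdot 14 = - 560 i \sqrt{5}$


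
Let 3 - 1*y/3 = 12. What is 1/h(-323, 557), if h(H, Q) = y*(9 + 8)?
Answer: -1/459 ≈ -0.0021787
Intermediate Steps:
y = -27 (y = 9 - 3*12 = 9 - 36 = -27)
h(H, Q) = -459 (h(H, Q) = -27*(9 + 8) = -27*17 = -459)
1/h(-323, 557) = 1/(-459) = -1/459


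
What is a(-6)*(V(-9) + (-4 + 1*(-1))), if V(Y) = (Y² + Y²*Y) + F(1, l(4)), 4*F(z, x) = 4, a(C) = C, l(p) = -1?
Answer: 3912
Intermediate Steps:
F(z, x) = 1 (F(z, x) = (¼)*4 = 1)
V(Y) = 1 + Y² + Y³ (V(Y) = (Y² + Y²*Y) + 1 = (Y² + Y³) + 1 = 1 + Y² + Y³)
a(-6)*(V(-9) + (-4 + 1*(-1))) = -6*((1 + (-9)² + (-9)³) + (-4 + 1*(-1))) = -6*((1 + 81 - 729) + (-4 - 1)) = -6*(-647 - 5) = -6*(-652) = 3912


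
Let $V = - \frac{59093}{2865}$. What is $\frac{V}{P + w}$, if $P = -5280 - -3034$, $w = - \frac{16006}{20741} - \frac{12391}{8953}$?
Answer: $\frac{1567603680727}{170864268122865} \approx 0.0091746$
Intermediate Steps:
$w = - \frac{57186207}{26527739}$ ($w = \left(-16006\right) \frac{1}{20741} - \frac{12391}{8953} = - \frac{16006}{20741} - \frac{12391}{8953} = - \frac{57186207}{26527739} \approx -2.1557$)
$V = - \frac{59093}{2865}$ ($V = \left(-59093\right) \frac{1}{2865} = - \frac{59093}{2865} \approx -20.626$)
$P = -2246$ ($P = -5280 + 3034 = -2246$)
$\frac{V}{P + w} = - \frac{59093}{2865 \left(-2246 - \frac{57186207}{26527739}\right)} = - \frac{59093}{2865 \left(- \frac{59638488001}{26527739}\right)} = \left(- \frac{59093}{2865}\right) \left(- \frac{26527739}{59638488001}\right) = \frac{1567603680727}{170864268122865}$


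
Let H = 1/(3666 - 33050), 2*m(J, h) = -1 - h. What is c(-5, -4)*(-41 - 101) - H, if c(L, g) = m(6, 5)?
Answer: 12517585/29384 ≈ 426.00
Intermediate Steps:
m(J, h) = -1/2 - h/2 (m(J, h) = (-1 - h)/2 = -1/2 - h/2)
c(L, g) = -3 (c(L, g) = -1/2 - 1/2*5 = -1/2 - 5/2 = -3)
H = -1/29384 (H = 1/(-29384) = -1/29384 ≈ -3.4032e-5)
c(-5, -4)*(-41 - 101) - H = -3*(-41 - 101) - 1*(-1/29384) = -3*(-142) + 1/29384 = 426 + 1/29384 = 12517585/29384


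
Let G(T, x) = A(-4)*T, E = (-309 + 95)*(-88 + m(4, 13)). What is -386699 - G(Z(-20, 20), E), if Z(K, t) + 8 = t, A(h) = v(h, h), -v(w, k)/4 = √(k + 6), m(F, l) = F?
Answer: -386699 + 48*√2 ≈ -3.8663e+5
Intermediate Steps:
v(w, k) = -4*√(6 + k) (v(w, k) = -4*√(k + 6) = -4*√(6 + k))
A(h) = -4*√(6 + h)
E = 17976 (E = (-309 + 95)*(-88 + 4) = -214*(-84) = 17976)
Z(K, t) = -8 + t
G(T, x) = -4*T*√2 (G(T, x) = (-4*√(6 - 4))*T = (-4*√2)*T = -4*T*√2)
-386699 - G(Z(-20, 20), E) = -386699 - (-4)*(-8 + 20)*√2 = -386699 - (-4)*12*√2 = -386699 - (-48)*√2 = -386699 + 48*√2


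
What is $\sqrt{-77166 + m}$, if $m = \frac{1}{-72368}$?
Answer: $\frac{i \sqrt{25258010929547}}{18092} \approx 277.79 i$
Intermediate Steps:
$m = - \frac{1}{72368} \approx -1.3818 \cdot 10^{-5}$
$\sqrt{-77166 + m} = \sqrt{-77166 - \frac{1}{72368}} = \sqrt{- \frac{5584349089}{72368}} = \frac{i \sqrt{25258010929547}}{18092}$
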